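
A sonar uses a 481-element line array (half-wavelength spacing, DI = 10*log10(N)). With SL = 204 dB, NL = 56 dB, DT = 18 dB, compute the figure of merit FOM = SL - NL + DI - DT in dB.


Step 1: DI = 10*log10(481) = 26.82 dB
Step 2: FOM = SL - NL + DI - DT = 204 - 56 + 26.82 - 18 = 156.82

156.82 dB


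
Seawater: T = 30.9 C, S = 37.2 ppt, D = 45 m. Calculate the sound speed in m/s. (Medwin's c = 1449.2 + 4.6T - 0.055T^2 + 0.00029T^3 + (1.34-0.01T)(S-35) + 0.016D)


1550.37 m/s


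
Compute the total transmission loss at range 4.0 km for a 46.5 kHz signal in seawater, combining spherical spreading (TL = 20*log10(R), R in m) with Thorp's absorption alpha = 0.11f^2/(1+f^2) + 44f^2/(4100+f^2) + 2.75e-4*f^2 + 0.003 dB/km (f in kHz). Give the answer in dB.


Step 1 (Thorp): alpha = 0.11*2162.25/(1+2162.25) + 44*2162.25/(4100+2162.25) + 2.75e-4*2162.25 + 0.003 = 15.9 dB/km
Step 2: TL_spread = 20*log10(4000) = 72.04 dB
Step 3: TL_abs = alpha*R = 15.9 * 4.0 = 63.6 dB
Step 4: TL_total = 72.04 + 63.6 = 135.64

135.64 dB


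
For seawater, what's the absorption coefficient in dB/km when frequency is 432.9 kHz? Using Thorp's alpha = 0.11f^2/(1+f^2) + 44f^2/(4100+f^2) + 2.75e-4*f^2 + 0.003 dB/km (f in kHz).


f^2 = 187402.41
alpha = 0.11*187402.41/(1+187402.41) + 44*187402.41/(4100+187402.41) + 2.75e-4*187402.41 + 0.003 = 94.707

94.707 dB/km


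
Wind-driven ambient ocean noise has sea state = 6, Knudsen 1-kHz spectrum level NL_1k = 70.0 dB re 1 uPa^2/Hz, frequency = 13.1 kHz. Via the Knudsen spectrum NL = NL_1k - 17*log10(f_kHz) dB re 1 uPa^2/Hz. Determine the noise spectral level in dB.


NL = NL_1k - 17*log10(f_kHz) = 70.0 - 17*log10(13.1) = 70.0 - (18.99) = 51.01

51.01 dB


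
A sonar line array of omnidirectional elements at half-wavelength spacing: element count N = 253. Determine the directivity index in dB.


DI = 10*log10(253) = 24.03

24.03 dB


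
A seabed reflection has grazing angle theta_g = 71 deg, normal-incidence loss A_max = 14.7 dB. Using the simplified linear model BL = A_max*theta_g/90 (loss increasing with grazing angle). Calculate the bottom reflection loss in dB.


11.6 dB


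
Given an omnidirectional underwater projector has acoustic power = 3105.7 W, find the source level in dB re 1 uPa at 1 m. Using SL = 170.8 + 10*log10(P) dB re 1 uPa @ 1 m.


205.72 dB


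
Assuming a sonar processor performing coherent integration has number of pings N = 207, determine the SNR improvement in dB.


Gain = 10*log10(207) = 23.16

23.16 dB


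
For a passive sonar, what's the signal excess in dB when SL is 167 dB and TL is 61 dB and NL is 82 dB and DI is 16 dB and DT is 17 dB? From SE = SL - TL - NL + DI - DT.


SE = SL - TL - NL + DI - DT = 167 - 61 - 82 + 16 - 17 = 23

23 dB


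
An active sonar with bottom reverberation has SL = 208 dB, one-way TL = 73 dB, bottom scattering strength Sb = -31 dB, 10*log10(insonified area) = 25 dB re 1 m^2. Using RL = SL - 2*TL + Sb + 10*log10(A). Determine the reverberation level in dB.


RL = SL - 2*TL + Sb + 10*log10(A) = 208 - 2*73 + (-31) + 25 = 56

56 dB


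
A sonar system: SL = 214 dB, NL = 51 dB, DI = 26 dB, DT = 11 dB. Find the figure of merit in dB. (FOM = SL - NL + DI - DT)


FOM = SL - NL + DI - DT = 214 - 51 + 26 - 11 = 178

178 dB


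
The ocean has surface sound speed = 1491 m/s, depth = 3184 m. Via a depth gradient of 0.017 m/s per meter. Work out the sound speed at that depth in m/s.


1545.128 m/s


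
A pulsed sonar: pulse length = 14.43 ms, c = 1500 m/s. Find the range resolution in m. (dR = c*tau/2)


dR = c*tau/2 = 1500 * 14.43e-3 / 2 = 10.8225

10.8225 m


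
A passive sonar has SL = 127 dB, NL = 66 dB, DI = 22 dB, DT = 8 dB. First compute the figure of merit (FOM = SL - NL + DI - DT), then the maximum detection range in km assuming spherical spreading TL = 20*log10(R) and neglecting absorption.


Step 1: FOM = SL - NL + DI - DT = 127 - 66 + 22 - 8 = 75 dB
Step 2: at max range FOM = TL = 20*log10(R), so R = 10^(75/20) = 5623.41 m = 5.62 km

5.62 km


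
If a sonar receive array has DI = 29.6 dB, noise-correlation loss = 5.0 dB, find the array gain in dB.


AG = DI - L_corr = 29.6 - 5.0 = 24.6

24.6 dB


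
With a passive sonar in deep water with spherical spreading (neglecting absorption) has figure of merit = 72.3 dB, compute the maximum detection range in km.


At max range FOM = TL, so 20*log10(R) = 72.3
R = 10^(72.3/20) = 4120.98 m = 4.12 km

4.12 km


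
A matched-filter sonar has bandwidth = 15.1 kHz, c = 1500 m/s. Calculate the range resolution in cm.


dR = c/(2*BW) = 1500 / (2 * 15.1e3) = 0.0497 m = 4.97 cm

4.97 cm


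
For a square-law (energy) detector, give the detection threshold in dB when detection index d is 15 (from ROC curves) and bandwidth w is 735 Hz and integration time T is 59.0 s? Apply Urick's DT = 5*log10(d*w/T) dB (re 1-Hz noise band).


11.36 dB


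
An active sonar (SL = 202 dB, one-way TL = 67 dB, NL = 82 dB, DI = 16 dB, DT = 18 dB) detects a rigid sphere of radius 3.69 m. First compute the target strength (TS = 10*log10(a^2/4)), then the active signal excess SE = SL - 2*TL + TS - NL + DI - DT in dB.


Step 1: TS = 10*log10(3.69^2/4) = 5.32 dB
Step 2: SE = SL - 2*TL + TS - NL + DI - DT = 202 - 2*67 + (5.32) - 82 + 16 - 18 = -10.68

-10.68 dB


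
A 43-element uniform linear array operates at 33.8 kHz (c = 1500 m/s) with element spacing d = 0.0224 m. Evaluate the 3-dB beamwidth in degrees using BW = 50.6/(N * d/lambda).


Step 1: lambda = 1500/33800 = 0.04438 m
Step 2: d/lambda = 0.0224/0.04438 = 0.5047
Step 3: BW = 50.6/(N * d/lambda) = 50.6/(43 * 0.5047) = 2.33

2.33 deg


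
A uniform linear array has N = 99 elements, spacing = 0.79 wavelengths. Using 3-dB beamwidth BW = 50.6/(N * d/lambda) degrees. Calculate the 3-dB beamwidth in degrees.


BW = 50.6 / (99 * 0.79) = 50.6 / 78.21 = 0.65

0.65 deg


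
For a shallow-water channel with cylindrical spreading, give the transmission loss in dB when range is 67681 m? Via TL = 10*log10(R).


TL = 10*log10(67681) = 48.3

48.3 dB


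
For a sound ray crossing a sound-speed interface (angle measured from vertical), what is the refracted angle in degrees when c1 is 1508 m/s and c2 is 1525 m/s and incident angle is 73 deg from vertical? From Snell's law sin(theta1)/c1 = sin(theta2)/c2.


sin(theta2) = (c2/c1)*sin(theta1) = (1525/1508)*sin(73 deg) = 0.96709
theta2 = arcsin(0.96709) = 75.26

75.26 deg


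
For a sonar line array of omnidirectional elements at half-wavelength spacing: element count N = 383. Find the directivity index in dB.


DI = 10*log10(383) = 25.83

25.83 dB


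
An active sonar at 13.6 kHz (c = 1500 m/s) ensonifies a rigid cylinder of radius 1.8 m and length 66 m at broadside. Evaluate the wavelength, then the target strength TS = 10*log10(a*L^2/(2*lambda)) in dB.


Step 1: lambda = c/f = 1500/13600 = 0.11029 m
Step 2: TS = 10*log10(a*L^2/(2*lambda)) = 10*log10(1.8*66^2/(2*0.11029)) = 45.51

45.51 dB


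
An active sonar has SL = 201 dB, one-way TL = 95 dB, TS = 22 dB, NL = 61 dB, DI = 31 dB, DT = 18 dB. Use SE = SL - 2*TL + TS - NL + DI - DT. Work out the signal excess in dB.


SE = SL - 2*TL + TS - NL + DI - DT = 201 - 2*95 + (22) - 61 + 31 - 18 = -15

-15 dB


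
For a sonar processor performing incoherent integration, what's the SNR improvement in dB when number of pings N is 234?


Gain = 5*log10(234) = 11.85

11.85 dB


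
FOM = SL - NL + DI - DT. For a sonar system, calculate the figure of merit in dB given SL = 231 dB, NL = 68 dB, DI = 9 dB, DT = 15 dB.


FOM = SL - NL + DI - DT = 231 - 68 + 9 - 15 = 157

157 dB


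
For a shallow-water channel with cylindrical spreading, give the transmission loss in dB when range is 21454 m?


TL = 10*log10(21454) = 43.32

43.32 dB


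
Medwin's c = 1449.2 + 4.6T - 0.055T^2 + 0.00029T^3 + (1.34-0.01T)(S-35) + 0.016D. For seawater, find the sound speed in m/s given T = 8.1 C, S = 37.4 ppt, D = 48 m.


c = 1449.2 + 4.6*8.1 - 0.055*8.1^2 + 0.00029*8.1^3 + (1.34 - 0.01*8.1)*(37.4 - 35) + 0.016*48 = 1486.8

1486.8 m/s


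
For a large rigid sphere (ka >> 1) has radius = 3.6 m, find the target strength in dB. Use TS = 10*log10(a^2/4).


TS = 10*log10(3.6^2 / 4) = 10*log10(3.24) = 5.11

5.11 dB


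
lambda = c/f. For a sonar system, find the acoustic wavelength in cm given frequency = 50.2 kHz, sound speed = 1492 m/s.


lambda = c/f = 1492 / 50200 = 0.0297 m = 2.97 cm

2.97 cm


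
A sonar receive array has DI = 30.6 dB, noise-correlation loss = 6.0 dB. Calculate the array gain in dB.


AG = DI - L_corr = 30.6 - 6.0 = 24.6

24.6 dB


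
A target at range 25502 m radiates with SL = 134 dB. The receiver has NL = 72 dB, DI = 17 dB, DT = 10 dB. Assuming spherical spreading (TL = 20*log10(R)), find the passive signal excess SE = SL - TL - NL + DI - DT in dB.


-19.13 dB


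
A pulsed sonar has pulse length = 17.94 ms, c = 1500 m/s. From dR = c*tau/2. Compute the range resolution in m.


dR = c*tau/2 = 1500 * 17.94e-3 / 2 = 13.455

13.455 m


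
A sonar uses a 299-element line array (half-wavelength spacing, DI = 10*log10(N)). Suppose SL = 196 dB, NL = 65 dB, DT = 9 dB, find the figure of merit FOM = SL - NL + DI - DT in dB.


146.76 dB


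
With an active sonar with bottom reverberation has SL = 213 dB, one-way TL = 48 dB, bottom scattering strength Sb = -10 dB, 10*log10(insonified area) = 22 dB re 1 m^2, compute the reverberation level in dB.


RL = SL - 2*TL + Sb + 10*log10(A) = 213 - 2*48 + (-10) + 22 = 129

129 dB


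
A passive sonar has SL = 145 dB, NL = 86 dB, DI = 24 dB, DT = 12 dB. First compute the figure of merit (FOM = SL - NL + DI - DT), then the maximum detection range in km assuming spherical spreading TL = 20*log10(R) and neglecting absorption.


Step 1: FOM = SL - NL + DI - DT = 145 - 86 + 24 - 12 = 71 dB
Step 2: at max range FOM = TL = 20*log10(R), so R = 10^(71/20) = 3548.13 m = 3.55 km

3.55 km


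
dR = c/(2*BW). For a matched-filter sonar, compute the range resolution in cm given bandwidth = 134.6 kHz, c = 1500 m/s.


dR = c/(2*BW) = 1500 / (2 * 134.6e3) = 0.0056 m = 0.56 cm

0.56 cm


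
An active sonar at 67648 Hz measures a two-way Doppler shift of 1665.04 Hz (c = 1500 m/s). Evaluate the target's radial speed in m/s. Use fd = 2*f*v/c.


From fd = 2*f*v/c, v = c*fd/(2*f) = 1500 * 1665.04 / (2*67648) = 18.46

18.46 m/s


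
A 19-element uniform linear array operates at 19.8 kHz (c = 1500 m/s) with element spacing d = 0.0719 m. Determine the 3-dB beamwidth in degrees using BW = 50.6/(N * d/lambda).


Step 1: lambda = 1500/19800 = 0.07576 m
Step 2: d/lambda = 0.0719/0.07576 = 0.949
Step 3: BW = 50.6/(N * d/lambda) = 50.6/(19 * 0.949) = 2.81

2.81 deg


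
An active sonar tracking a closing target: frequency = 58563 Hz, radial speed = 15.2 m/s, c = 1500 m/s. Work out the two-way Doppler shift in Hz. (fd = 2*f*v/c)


fd = 2*f*v/c = 2 * 58563 * 15.2 / 1500 = 1186.88

1186.88 Hz


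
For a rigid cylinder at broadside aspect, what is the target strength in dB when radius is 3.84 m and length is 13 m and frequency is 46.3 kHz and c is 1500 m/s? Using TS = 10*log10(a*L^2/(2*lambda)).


lambda = 1500/46300 = 0.0324 m
TS = 10*log10(3.84*13^2/(2*0.0324)) = 40.01

40.01 dB


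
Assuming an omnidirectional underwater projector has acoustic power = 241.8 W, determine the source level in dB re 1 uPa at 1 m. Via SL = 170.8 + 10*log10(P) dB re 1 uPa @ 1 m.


194.63 dB


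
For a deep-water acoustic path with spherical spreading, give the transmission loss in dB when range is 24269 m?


87.7 dB


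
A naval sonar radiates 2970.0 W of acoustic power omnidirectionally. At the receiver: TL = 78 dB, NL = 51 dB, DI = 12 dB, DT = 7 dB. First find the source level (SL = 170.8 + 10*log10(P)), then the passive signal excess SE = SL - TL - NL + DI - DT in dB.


Step 1: SL = 170.8 + 10*log10(2970.0) = 205.53 dB
Step 2: SE = SL - TL - NL + DI - DT = 205.53 - 78 - 51 + 12 - 7 = 81.53

81.53 dB


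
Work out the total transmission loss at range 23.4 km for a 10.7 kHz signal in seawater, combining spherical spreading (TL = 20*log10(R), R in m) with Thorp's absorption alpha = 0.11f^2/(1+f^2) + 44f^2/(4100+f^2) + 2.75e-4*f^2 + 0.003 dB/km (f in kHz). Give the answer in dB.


Step 1 (Thorp): alpha = 0.11*114.49/(1+114.49) + 44*114.49/(4100+114.49) + 2.75e-4*114.49 + 0.003 = 1.3388 dB/km
Step 2: TL_spread = 20*log10(23400) = 87.38 dB
Step 3: TL_abs = alpha*R = 1.3388 * 23.4 = 31.33 dB
Step 4: TL_total = 87.38 + 31.33 = 118.71

118.71 dB


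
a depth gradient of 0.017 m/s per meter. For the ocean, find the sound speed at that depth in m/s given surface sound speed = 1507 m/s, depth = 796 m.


1520.532 m/s


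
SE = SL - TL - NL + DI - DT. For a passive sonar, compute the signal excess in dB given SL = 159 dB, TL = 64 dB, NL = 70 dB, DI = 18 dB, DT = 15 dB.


SE = SL - TL - NL + DI - DT = 159 - 64 - 70 + 18 - 15 = 28

28 dB


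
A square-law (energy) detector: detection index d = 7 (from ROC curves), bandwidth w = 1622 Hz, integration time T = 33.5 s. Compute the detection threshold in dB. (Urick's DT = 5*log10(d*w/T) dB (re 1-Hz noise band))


DT = 5*log10(d*w/T) = 5*log10(7 * 1622 / 33.5) = 5*log10(338.93) = 12.65

12.65 dB


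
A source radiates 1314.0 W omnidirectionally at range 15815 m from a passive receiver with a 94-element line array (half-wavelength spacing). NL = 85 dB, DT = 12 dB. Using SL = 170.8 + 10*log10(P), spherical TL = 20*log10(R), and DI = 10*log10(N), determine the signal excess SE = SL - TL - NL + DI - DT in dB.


40.74 dB


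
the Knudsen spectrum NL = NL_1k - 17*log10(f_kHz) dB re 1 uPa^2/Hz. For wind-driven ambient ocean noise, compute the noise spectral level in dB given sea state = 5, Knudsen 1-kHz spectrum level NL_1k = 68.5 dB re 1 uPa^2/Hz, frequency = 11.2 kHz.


50.66 dB


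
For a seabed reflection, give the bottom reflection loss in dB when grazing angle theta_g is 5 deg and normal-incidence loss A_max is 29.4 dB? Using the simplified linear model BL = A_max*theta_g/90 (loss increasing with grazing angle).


BL = A_max * theta_g / 90 = 29.4 * 5 / 90 = 1.63

1.63 dB


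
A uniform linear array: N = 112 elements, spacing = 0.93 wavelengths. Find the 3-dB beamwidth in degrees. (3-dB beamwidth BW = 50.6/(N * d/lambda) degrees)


BW = 50.6 / (112 * 0.93) = 50.6 / 104.16 = 0.49

0.49 deg


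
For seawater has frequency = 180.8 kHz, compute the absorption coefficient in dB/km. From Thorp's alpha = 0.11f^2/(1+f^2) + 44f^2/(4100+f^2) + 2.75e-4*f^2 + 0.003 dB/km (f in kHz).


48.199 dB/km


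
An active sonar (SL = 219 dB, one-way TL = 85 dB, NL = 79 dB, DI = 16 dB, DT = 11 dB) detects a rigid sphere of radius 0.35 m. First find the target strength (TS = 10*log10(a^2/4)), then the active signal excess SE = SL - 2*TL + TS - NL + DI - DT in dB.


Step 1: TS = 10*log10(0.35^2/4) = -15.14 dB
Step 2: SE = SL - 2*TL + TS - NL + DI - DT = 219 - 2*85 + (-15.14) - 79 + 16 - 11 = -40.14

-40.14 dB


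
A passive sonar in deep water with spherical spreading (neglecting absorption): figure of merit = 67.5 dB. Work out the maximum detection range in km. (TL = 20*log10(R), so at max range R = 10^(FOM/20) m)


At max range FOM = TL, so 20*log10(R) = 67.5
R = 10^(67.5/20) = 2371.37 m = 2.37 km

2.37 km


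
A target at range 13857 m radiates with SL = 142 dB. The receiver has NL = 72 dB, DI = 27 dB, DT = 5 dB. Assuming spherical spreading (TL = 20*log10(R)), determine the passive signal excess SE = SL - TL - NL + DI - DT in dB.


Step 1: TL = 20*log10(13857) = 82.83 dB
Step 2: SE = 142 - 82.83 - 72 + 27 - 5 = 9.17

9.17 dB


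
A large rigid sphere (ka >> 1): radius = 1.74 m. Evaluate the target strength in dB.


TS = 10*log10(1.74^2 / 4) = 10*log10(0.7569) = -1.21

-1.21 dB


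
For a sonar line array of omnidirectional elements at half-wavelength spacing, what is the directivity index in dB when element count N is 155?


DI = 10*log10(155) = 21.9

21.9 dB


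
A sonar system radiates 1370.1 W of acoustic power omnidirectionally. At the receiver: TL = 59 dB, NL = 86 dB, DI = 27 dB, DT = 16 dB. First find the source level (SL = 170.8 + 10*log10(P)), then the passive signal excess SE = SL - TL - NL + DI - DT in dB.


Step 1: SL = 170.8 + 10*log10(1370.1) = 202.17 dB
Step 2: SE = SL - TL - NL + DI - DT = 202.17 - 59 - 86 + 27 - 16 = 68.17

68.17 dB


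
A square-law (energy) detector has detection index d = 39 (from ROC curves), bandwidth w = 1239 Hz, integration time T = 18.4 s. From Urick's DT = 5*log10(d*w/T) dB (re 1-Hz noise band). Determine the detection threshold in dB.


DT = 5*log10(d*w/T) = 5*log10(39 * 1239 / 18.4) = 5*log10(2626.14) = 17.1

17.1 dB


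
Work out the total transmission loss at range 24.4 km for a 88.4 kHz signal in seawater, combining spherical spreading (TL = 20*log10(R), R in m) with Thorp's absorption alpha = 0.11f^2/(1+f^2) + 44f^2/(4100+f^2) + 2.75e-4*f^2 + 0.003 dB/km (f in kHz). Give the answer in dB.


Step 1 (Thorp): alpha = 0.11*7814.56/(1+7814.56) + 44*7814.56/(4100+7814.56) + 2.75e-4*7814.56 + 0.003 = 31.1209 dB/km
Step 2: TL_spread = 20*log10(24400) = 87.75 dB
Step 3: TL_abs = alpha*R = 31.1209 * 24.4 = 759.35 dB
Step 4: TL_total = 87.75 + 759.35 = 847.1

847.1 dB


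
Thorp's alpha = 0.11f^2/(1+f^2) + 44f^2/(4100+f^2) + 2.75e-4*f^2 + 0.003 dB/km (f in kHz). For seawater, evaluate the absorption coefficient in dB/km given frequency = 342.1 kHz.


f^2 = 117032.41
alpha = 0.11*117032.41/(1+117032.41) + 44*117032.41/(4100+117032.41) + 2.75e-4*117032.41 + 0.003 = 74.808

74.808 dB/km


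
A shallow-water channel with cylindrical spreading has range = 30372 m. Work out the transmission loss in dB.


44.82 dB


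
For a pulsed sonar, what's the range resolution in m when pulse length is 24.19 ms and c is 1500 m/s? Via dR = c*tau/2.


dR = c*tau/2 = 1500 * 24.19e-3 / 2 = 18.1425

18.1425 m


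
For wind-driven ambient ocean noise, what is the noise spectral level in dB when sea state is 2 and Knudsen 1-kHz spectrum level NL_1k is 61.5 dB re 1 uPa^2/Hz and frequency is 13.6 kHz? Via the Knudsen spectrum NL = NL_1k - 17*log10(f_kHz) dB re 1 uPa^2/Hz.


NL = NL_1k - 17*log10(f_kHz) = 61.5 - 17*log10(13.6) = 61.5 - (19.27) = 42.23

42.23 dB


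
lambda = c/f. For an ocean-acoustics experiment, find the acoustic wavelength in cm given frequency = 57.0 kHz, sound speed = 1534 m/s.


lambda = c/f = 1534 / 57000 = 0.0269 m = 2.69 cm

2.69 cm


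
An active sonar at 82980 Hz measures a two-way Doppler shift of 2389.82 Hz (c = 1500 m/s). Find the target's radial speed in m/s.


21.6 m/s


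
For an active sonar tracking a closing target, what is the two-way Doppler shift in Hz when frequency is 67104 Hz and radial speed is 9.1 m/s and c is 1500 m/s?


fd = 2*f*v/c = 2 * 67104 * 9.1 / 1500 = 814.2

814.2 Hz


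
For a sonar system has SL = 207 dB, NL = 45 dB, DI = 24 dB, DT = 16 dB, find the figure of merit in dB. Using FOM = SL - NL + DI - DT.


FOM = SL - NL + DI - DT = 207 - 45 + 24 - 16 = 170

170 dB


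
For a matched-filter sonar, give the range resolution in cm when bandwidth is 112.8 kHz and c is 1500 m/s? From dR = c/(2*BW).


0.66 cm


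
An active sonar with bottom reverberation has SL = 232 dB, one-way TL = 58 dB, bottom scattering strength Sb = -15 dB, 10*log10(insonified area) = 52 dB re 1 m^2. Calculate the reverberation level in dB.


RL = SL - 2*TL + Sb + 10*log10(A) = 232 - 2*58 + (-15) + 52 = 153

153 dB


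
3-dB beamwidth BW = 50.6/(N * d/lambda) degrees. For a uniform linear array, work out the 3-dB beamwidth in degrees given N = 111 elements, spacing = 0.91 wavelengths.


0.5 deg


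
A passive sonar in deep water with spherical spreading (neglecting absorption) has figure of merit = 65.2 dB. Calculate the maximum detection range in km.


1.82 km


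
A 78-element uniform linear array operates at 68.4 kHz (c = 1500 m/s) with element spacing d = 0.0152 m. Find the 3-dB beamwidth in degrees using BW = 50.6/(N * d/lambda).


Step 1: lambda = 1500/68400 = 0.02193 m
Step 2: d/lambda = 0.0152/0.02193 = 0.6931
Step 3: BW = 50.6/(N * d/lambda) = 50.6/(78 * 0.6931) = 0.94

0.94 deg


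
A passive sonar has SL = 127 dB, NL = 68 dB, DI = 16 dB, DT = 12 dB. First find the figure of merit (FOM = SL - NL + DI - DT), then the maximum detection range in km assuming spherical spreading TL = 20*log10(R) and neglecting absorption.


Step 1: FOM = SL - NL + DI - DT = 127 - 68 + 16 - 12 = 63 dB
Step 2: at max range FOM = TL = 20*log10(R), so R = 10^(63/20) = 1412.54 m = 1.41 km

1.41 km


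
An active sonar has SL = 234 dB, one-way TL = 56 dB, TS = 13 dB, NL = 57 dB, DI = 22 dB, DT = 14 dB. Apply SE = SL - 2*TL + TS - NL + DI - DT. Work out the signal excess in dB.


SE = SL - 2*TL + TS - NL + DI - DT = 234 - 2*56 + (13) - 57 + 22 - 14 = 86

86 dB


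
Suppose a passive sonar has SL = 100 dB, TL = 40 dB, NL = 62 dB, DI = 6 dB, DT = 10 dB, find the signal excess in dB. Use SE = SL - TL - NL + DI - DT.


SE = SL - TL - NL + DI - DT = 100 - 40 - 62 + 6 - 10 = -6

-6 dB


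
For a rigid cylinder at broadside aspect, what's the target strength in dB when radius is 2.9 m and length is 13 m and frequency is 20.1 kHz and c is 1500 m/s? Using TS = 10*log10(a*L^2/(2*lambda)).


lambda = 1500/20100 = 0.07463 m
TS = 10*log10(2.9*13^2/(2*0.07463)) = 35.16

35.16 dB


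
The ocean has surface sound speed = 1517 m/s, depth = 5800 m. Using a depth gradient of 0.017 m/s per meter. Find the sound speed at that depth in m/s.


c = 1517 + 0.017 * 5800 = 1615.6

1615.6 m/s


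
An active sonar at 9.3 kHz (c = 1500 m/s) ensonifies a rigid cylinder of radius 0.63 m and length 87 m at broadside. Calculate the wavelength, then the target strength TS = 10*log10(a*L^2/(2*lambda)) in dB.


Step 1: lambda = c/f = 1500/9300 = 0.16129 m
Step 2: TS = 10*log10(a*L^2/(2*lambda)) = 10*log10(0.63*87^2/(2*0.16129)) = 41.7

41.7 dB


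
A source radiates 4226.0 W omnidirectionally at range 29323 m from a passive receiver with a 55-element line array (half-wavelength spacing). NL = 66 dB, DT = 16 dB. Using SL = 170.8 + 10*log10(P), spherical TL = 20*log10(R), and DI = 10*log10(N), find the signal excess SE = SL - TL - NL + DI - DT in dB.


53.12 dB


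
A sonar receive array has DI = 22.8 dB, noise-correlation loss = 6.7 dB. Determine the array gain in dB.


AG = DI - L_corr = 22.8 - 6.7 = 16.1

16.1 dB


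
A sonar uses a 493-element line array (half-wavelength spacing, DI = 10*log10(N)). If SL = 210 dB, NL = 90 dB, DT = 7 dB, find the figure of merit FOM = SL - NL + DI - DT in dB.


139.93 dB


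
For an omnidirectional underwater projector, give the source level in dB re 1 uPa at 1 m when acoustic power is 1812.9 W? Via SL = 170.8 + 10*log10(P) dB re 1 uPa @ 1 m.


SL = 170.8 + 10*log10(1812.9) = 170.8 + 32.58 = 203.38

203.38 dB


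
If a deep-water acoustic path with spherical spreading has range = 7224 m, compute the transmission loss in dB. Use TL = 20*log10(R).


77.18 dB


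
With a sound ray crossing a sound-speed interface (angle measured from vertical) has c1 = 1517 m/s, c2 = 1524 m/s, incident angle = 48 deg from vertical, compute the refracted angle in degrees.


sin(theta2) = (c2/c1)*sin(theta1) = (1524/1517)*sin(48 deg) = 0.74657
theta2 = arcsin(0.74657) = 48.29

48.29 deg


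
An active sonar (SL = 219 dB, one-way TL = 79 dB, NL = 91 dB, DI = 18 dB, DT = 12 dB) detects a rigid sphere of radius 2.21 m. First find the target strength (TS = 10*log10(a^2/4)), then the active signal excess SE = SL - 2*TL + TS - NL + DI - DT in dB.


Step 1: TS = 10*log10(2.21^2/4) = 0.87 dB
Step 2: SE = SL - 2*TL + TS - NL + DI - DT = 219 - 2*79 + (0.87) - 91 + 18 - 12 = -23.13

-23.13 dB


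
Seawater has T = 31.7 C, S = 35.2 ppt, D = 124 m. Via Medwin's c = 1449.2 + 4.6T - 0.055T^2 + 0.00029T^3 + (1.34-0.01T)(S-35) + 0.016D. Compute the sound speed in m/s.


c = 1449.2 + 4.6*31.7 - 0.055*31.7^2 + 0.00029*31.7^3 + (1.34 - 0.01*31.7)*(35.2 - 35) + 0.016*124 = 1551.18

1551.18 m/s


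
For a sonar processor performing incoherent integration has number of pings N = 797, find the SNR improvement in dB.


Gain = 5*log10(797) = 14.51

14.51 dB


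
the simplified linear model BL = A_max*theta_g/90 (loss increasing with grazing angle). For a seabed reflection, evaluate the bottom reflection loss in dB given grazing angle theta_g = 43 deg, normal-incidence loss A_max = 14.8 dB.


7.07 dB


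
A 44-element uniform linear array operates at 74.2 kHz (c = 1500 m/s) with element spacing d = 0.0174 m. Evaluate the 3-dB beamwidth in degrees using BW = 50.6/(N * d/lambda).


Step 1: lambda = 1500/74200 = 0.02022 m
Step 2: d/lambda = 0.0174/0.02022 = 0.8605
Step 3: BW = 50.6/(N * d/lambda) = 50.6/(44 * 0.8605) = 1.34

1.34 deg


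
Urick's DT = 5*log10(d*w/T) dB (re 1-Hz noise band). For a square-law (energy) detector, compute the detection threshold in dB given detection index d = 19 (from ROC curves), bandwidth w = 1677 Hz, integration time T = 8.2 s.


17.95 dB


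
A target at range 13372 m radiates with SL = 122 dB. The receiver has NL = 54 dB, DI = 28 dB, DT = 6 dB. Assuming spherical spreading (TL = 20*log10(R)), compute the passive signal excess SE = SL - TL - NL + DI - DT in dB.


Step 1: TL = 20*log10(13372) = 82.52 dB
Step 2: SE = 122 - 82.52 - 54 + 28 - 6 = 7.48

7.48 dB


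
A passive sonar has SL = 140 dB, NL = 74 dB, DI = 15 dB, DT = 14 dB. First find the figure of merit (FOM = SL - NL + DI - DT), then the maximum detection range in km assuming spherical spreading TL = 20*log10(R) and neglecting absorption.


Step 1: FOM = SL - NL + DI - DT = 140 - 74 + 15 - 14 = 67 dB
Step 2: at max range FOM = TL = 20*log10(R), so R = 10^(67/20) = 2238.72 m = 2.24 km

2.24 km


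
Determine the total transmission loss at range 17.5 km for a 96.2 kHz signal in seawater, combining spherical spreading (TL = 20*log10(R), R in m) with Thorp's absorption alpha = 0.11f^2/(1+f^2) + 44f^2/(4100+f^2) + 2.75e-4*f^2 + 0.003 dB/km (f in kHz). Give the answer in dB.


664.97 dB


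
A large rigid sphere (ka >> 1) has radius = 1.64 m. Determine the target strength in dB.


-1.72 dB


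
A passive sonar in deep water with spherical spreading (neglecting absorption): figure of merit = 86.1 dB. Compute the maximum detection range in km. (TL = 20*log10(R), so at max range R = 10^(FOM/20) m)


At max range FOM = TL, so 20*log10(R) = 86.1
R = 10^(86.1/20) = 20183.66 m = 20.18 km

20.18 km


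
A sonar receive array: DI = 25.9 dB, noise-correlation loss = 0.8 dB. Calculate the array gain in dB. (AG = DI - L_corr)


AG = DI - L_corr = 25.9 - 0.8 = 25.1

25.1 dB


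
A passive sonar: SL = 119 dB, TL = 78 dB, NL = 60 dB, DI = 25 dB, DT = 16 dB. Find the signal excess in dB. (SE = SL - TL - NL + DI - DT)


SE = SL - TL - NL + DI - DT = 119 - 78 - 60 + 25 - 16 = -10

-10 dB


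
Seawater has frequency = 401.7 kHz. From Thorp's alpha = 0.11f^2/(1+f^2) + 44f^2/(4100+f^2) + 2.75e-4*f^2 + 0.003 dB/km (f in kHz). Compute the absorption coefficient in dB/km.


87.398 dB/km


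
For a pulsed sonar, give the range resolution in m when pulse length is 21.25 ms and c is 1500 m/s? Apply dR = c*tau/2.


dR = c*tau/2 = 1500 * 21.25e-3 / 2 = 15.9375

15.9375 m


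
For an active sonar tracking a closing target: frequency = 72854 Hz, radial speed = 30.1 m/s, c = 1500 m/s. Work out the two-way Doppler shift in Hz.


2923.87 Hz


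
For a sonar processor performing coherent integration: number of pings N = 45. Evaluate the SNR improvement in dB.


Gain = 10*log10(45) = 16.53

16.53 dB


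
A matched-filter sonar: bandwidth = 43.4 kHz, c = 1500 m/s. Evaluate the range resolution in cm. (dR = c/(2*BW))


1.73 cm


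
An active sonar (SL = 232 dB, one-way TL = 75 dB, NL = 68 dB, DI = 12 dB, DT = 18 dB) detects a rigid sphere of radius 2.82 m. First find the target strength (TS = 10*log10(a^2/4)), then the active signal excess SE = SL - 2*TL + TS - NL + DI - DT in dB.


Step 1: TS = 10*log10(2.82^2/4) = 2.98 dB
Step 2: SE = SL - 2*TL + TS - NL + DI - DT = 232 - 2*75 + (2.98) - 68 + 12 - 18 = 10.98

10.98 dB


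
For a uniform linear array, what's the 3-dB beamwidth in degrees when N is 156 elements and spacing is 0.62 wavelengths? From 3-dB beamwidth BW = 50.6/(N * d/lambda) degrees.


0.52 deg


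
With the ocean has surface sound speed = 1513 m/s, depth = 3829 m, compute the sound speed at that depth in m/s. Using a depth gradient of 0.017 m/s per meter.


c = 1513 + 0.017 * 3829 = 1578.093

1578.093 m/s


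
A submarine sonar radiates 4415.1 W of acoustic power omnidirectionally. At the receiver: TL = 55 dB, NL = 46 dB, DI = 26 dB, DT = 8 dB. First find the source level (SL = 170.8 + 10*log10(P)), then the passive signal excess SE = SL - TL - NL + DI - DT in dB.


Step 1: SL = 170.8 + 10*log10(4415.1) = 207.25 dB
Step 2: SE = SL - TL - NL + DI - DT = 207.25 - 55 - 46 + 26 - 8 = 124.25

124.25 dB


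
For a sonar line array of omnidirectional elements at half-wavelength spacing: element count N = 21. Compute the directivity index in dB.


13.22 dB


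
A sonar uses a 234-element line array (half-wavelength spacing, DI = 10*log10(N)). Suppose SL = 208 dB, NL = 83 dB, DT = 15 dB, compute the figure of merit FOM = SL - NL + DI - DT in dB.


Step 1: DI = 10*log10(234) = 23.69 dB
Step 2: FOM = SL - NL + DI - DT = 208 - 83 + 23.69 - 15 = 133.69

133.69 dB


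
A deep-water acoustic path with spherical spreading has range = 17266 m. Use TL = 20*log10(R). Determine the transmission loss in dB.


84.74 dB


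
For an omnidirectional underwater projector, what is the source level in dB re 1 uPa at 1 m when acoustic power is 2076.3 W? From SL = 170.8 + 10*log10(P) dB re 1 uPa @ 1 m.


SL = 170.8 + 10*log10(2076.3) = 170.8 + 33.17 = 203.97

203.97 dB


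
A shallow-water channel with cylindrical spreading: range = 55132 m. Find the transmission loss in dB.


47.41 dB


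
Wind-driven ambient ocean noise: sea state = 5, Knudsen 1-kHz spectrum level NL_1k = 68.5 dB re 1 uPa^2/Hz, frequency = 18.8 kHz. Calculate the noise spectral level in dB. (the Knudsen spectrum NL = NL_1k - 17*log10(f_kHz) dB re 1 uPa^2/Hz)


NL = NL_1k - 17*log10(f_kHz) = 68.5 - 17*log10(18.8) = 68.5 - (21.66) = 46.84

46.84 dB


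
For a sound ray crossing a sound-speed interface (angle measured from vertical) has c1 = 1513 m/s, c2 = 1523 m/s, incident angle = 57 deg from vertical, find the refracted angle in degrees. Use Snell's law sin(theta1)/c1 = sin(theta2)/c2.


sin(theta2) = (c2/c1)*sin(theta1) = (1523/1513)*sin(57 deg) = 0.84421
theta2 = arcsin(0.84421) = 57.59

57.59 deg


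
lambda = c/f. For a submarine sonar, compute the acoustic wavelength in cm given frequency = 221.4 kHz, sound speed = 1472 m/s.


lambda = c/f = 1472 / 221400 = 0.0066 m = 0.66 cm

0.66 cm


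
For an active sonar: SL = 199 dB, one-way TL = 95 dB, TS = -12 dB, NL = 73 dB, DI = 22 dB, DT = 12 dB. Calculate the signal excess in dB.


-66 dB


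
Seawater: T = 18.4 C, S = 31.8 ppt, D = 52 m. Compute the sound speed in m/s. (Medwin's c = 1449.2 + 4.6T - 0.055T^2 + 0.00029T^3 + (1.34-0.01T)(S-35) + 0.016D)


1514.16 m/s


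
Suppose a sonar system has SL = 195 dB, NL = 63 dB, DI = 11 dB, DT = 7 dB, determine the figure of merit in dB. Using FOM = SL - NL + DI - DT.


136 dB


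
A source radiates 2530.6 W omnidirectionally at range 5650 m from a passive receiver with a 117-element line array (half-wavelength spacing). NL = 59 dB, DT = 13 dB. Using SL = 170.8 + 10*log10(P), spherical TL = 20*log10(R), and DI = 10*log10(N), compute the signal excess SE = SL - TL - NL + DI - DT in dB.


Step 1: SL = 170.8 + 10*log10(2530.6) = 204.83 dB
Step 2: TL = 20*log10(5650) = 75.04 dB
Step 3: DI = 10*log10(117) = 20.68 dB
Step 4: SE = SL - TL - NL + DI - DT = 204.83 - 75.04 - 59 + 20.68 - 13 = 78.47

78.47 dB


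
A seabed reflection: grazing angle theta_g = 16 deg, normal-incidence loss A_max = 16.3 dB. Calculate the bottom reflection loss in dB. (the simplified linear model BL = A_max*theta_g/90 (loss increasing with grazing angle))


BL = A_max * theta_g / 90 = 16.3 * 16 / 90 = 2.9

2.9 dB


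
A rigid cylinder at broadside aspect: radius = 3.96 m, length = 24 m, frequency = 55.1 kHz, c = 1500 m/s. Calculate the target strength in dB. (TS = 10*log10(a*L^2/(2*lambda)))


46.22 dB


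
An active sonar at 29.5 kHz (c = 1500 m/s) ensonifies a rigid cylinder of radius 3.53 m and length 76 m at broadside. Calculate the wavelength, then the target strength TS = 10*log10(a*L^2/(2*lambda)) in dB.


Step 1: lambda = c/f = 1500/29500 = 0.05085 m
Step 2: TS = 10*log10(a*L^2/(2*lambda)) = 10*log10(3.53*76^2/(2*0.05085)) = 53.02

53.02 dB


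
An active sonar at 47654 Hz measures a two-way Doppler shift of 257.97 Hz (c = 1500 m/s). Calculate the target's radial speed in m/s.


From fd = 2*f*v/c, v = c*fd/(2*f) = 1500 * 257.97 / (2*47654) = 4.06

4.06 m/s


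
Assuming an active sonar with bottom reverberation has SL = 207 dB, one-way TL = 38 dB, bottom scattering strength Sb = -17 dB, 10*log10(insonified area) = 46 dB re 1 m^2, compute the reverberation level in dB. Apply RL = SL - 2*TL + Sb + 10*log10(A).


160 dB


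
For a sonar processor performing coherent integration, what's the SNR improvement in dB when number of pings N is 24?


Gain = 10*log10(24) = 13.8

13.8 dB


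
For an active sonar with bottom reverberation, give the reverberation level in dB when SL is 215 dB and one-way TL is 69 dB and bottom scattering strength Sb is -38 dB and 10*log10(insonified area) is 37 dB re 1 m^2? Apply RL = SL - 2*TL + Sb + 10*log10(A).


RL = SL - 2*TL + Sb + 10*log10(A) = 215 - 2*69 + (-38) + 37 = 76

76 dB


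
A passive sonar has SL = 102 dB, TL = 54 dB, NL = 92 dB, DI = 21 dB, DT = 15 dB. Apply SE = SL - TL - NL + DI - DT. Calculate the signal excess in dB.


SE = SL - TL - NL + DI - DT = 102 - 54 - 92 + 21 - 15 = -38

-38 dB


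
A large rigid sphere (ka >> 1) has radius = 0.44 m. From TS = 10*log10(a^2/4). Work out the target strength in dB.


TS = 10*log10(0.44^2 / 4) = 10*log10(0.0484) = -13.15

-13.15 dB


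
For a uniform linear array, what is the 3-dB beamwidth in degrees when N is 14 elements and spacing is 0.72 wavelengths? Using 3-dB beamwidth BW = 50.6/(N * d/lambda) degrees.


BW = 50.6 / (14 * 0.72) = 50.6 / 10.08 = 5.02

5.02 deg


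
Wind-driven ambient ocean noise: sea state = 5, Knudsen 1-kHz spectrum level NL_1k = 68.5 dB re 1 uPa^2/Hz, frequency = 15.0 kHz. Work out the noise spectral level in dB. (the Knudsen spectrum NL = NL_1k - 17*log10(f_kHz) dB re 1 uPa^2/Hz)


48.51 dB


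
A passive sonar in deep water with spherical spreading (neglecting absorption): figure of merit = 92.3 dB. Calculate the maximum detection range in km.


41.21 km


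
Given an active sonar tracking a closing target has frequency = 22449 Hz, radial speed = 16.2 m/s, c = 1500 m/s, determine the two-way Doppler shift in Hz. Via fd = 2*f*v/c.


fd = 2*f*v/c = 2 * 22449 * 16.2 / 1500 = 484.9

484.9 Hz


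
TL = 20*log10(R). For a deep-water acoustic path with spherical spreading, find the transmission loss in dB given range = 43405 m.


92.75 dB


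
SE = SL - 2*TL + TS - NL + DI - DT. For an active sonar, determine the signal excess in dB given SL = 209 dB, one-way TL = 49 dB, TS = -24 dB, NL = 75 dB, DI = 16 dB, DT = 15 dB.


SE = SL - 2*TL + TS - NL + DI - DT = 209 - 2*49 + (-24) - 75 + 16 - 15 = 13

13 dB


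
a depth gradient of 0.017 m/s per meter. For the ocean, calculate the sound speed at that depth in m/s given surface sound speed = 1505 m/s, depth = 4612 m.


c = 1505 + 0.017 * 4612 = 1583.404

1583.404 m/s


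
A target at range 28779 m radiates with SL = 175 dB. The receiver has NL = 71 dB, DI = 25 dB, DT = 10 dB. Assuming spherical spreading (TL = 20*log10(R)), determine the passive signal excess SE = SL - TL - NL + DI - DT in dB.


29.82 dB


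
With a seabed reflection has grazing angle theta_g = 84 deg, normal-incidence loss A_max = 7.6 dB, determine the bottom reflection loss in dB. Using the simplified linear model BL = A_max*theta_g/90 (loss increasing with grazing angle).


7.09 dB


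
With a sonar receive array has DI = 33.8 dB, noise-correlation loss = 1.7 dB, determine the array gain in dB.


AG = DI - L_corr = 33.8 - 1.7 = 32.1

32.1 dB


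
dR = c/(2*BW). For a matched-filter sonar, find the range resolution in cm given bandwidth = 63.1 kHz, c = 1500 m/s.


dR = c/(2*BW) = 1500 / (2 * 63.1e3) = 0.0119 m = 1.19 cm

1.19 cm


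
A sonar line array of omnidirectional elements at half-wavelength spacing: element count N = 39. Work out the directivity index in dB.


DI = 10*log10(39) = 15.91

15.91 dB


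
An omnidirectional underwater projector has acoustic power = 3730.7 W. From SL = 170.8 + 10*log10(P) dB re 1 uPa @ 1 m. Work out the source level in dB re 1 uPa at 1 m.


206.52 dB


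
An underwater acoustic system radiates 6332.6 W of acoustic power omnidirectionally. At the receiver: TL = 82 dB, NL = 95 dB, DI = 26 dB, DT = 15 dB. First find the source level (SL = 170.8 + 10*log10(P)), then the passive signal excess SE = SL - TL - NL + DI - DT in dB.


Step 1: SL = 170.8 + 10*log10(6332.6) = 208.82 dB
Step 2: SE = SL - TL - NL + DI - DT = 208.82 - 82 - 95 + 26 - 15 = 42.82

42.82 dB


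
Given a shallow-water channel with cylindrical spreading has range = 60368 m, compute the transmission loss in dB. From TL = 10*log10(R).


47.81 dB


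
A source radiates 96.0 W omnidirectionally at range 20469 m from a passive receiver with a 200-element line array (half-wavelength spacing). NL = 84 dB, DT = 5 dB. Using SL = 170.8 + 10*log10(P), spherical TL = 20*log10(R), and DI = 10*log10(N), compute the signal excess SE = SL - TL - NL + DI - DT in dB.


Step 1: SL = 170.8 + 10*log10(96.0) = 190.62 dB
Step 2: TL = 20*log10(20469) = 86.22 dB
Step 3: DI = 10*log10(200) = 23.01 dB
Step 4: SE = SL - TL - NL + DI - DT = 190.62 - 86.22 - 84 + 23.01 - 5 = 38.41

38.41 dB


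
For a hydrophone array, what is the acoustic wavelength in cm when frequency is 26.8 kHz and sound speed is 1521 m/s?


lambda = c/f = 1521 / 26800 = 0.0568 m = 5.68 cm

5.68 cm


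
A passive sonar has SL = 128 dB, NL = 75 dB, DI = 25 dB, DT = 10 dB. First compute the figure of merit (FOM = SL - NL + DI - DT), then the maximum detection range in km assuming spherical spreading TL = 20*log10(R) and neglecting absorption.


Step 1: FOM = SL - NL + DI - DT = 128 - 75 + 25 - 10 = 68 dB
Step 2: at max range FOM = TL = 20*log10(R), so R = 10^(68/20) = 2511.89 m = 2.51 km

2.51 km


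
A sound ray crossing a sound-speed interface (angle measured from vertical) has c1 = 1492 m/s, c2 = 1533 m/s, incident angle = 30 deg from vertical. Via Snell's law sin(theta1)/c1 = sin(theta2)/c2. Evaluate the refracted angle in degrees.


30.91 deg


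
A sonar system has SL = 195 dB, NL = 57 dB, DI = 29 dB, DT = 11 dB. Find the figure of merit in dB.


156 dB


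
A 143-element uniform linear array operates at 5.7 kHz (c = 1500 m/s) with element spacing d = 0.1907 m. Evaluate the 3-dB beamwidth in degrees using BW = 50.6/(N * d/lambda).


0.49 deg


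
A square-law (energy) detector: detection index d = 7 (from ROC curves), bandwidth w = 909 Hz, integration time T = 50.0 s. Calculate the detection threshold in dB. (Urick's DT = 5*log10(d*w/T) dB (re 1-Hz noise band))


DT = 5*log10(d*w/T) = 5*log10(7 * 909 / 50.0) = 5*log10(127.26) = 10.52

10.52 dB


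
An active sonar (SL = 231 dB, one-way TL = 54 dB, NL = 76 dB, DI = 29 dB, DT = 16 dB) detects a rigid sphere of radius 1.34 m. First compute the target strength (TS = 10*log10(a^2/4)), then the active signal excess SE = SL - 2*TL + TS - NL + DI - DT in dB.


Step 1: TS = 10*log10(1.34^2/4) = -3.48 dB
Step 2: SE = SL - 2*TL + TS - NL + DI - DT = 231 - 2*54 + (-3.48) - 76 + 29 - 16 = 56.52

56.52 dB
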